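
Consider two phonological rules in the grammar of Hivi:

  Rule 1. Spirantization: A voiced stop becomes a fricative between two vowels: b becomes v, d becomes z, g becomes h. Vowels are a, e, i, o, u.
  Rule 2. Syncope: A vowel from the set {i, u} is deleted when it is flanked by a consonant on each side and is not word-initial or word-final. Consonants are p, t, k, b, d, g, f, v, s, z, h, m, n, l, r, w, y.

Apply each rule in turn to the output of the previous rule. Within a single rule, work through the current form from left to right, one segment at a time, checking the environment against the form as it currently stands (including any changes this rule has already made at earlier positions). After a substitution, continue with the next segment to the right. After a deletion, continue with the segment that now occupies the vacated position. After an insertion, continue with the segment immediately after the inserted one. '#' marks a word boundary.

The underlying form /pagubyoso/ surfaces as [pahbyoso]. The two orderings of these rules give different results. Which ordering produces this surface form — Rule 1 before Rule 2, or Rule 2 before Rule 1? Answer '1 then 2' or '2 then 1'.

Order 1 then 2:
  1 Spirantization: [pagubyoso] → [pahubyoso]
  2 Syncope: [pahubyoso] → [pahbyoso]
  result: [pahbyoso]
Order 2 then 1:
  2 Syncope: [pagubyoso] → [pagbyoso]
  1 Spirantization: no change — [pagbyoso]
  result: [pagbyoso]

1 then 2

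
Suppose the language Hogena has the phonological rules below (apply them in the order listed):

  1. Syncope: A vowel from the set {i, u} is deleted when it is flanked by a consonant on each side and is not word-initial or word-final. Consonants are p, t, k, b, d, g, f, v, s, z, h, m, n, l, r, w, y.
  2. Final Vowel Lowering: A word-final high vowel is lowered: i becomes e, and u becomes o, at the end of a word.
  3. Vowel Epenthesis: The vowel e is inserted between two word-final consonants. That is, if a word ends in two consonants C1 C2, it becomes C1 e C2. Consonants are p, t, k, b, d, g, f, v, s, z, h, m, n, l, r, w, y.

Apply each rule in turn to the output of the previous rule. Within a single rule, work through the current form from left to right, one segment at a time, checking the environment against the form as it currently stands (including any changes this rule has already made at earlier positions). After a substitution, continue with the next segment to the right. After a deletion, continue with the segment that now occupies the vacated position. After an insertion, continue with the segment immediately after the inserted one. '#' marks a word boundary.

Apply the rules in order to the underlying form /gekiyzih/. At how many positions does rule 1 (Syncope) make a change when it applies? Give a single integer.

1 Syncope: [gekiyzih] → [gekyzh]
2 Final Vowel Lowering: no change — [gekyzh]
3 Vowel Epenthesis: [gekyzh] → [gekyzeh]
Rule 1 changed 2 position(s).

2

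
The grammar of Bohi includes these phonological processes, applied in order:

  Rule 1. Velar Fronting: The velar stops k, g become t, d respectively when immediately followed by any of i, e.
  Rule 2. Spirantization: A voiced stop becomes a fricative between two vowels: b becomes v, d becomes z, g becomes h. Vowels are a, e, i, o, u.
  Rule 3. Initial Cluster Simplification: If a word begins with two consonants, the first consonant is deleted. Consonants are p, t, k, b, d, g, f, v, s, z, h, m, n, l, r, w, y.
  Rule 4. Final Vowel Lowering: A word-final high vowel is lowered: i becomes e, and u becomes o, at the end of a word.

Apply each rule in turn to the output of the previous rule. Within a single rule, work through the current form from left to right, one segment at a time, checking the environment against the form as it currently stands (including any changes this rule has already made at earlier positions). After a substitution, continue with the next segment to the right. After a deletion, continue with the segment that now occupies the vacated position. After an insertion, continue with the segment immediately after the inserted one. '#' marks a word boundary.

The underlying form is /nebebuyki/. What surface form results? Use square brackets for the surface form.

Rule 1 Velar Fronting: [nebebuyki] → [nebebuyti]
Rule 2 Spirantization: [nebebuyti] → [nevevuyti]
Rule 3 Initial Cluster Simplification: no change — [nevevuyti]
Rule 4 Final Vowel Lowering: [nevevuyti] → [nevevuyte]

[nevevuyte]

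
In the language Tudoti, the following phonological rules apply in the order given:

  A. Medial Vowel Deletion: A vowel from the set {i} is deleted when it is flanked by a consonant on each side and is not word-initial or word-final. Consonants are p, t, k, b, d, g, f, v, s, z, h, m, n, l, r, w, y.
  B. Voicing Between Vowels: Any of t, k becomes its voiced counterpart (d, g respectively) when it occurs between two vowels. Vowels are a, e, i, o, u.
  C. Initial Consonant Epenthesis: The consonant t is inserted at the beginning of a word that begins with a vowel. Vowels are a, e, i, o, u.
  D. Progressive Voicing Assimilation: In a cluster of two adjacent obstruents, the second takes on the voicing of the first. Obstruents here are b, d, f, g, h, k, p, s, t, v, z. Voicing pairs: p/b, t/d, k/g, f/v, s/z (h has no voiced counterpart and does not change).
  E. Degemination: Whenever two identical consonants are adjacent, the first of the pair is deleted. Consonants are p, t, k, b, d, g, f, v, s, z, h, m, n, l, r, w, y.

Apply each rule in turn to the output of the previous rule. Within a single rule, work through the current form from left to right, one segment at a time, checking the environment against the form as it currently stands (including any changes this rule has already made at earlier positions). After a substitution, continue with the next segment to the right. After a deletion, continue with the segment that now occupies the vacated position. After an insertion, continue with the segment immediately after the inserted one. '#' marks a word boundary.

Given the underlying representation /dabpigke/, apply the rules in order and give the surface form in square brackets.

A Medial Vowel Deletion: [dabpigke] → [dabpgke]
B Voicing Between Vowels: no change — [dabpgke]
C Initial Consonant Epenthesis: no change — [dabpgke]
D Progressive Voicing Assimilation: [dabpgke] → [dabbgge]
E Degemination: [dabbgge] → [dabge]

[dabge]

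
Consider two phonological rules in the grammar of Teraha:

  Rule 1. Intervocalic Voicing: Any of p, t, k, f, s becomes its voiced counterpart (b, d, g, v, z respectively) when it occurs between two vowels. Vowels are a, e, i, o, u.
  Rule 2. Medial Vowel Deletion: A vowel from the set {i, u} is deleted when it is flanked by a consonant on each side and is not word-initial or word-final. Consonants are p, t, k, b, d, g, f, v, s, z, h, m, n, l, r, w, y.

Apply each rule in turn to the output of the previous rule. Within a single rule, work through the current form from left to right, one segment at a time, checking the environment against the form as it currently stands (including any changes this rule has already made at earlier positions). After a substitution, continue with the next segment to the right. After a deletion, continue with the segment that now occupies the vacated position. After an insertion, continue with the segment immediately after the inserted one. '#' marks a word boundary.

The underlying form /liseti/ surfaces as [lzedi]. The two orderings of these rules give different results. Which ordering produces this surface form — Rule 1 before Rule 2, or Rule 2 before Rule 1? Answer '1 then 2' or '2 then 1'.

Order 1 then 2:
  1 Intervocalic Voicing: [liseti] → [lizedi]
  2 Medial Vowel Deletion: [lizedi] → [lzedi]
  result: [lzedi]
Order 2 then 1:
  2 Medial Vowel Deletion: [liseti] → [lseti]
  1 Intervocalic Voicing: [lseti] → [lsedi]
  result: [lsedi]

1 then 2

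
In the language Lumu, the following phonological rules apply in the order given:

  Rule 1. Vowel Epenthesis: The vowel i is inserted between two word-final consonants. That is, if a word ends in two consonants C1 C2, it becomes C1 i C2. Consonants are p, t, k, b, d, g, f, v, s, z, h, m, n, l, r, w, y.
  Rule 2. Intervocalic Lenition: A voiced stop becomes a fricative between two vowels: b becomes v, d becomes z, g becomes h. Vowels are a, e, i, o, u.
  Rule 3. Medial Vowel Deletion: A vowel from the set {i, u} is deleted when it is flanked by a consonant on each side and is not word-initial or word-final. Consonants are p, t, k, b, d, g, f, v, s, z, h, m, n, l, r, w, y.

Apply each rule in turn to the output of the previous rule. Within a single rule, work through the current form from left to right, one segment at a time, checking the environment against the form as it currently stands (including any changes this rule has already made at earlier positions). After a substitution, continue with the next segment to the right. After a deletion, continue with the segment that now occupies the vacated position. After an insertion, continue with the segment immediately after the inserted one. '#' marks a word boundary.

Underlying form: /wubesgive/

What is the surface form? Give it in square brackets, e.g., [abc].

[wvesgve]

Rule 1 Vowel Epenthesis: no change — [wubesgive]
Rule 2 Intervocalic Lenition: [wubesgive] → [wuvesgive]
Rule 3 Medial Vowel Deletion: [wuvesgive] → [wvesgve]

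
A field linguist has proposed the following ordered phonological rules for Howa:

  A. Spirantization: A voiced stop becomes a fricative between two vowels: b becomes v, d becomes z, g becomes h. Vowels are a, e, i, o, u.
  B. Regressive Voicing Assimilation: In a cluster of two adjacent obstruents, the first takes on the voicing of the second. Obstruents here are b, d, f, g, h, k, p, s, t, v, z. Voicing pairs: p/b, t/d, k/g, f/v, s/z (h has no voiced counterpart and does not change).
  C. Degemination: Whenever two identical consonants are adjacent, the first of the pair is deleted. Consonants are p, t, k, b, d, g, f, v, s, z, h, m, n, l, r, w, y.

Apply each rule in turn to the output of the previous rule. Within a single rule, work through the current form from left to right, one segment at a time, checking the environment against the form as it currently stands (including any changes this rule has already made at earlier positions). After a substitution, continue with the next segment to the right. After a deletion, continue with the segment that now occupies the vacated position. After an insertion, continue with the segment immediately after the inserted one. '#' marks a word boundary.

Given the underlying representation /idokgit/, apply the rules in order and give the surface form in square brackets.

[izogit]

A Spirantization: [idokgit] → [izokgit]
B Regressive Voicing Assimilation: [izokgit] → [izoggit]
C Degemination: [izoggit] → [izogit]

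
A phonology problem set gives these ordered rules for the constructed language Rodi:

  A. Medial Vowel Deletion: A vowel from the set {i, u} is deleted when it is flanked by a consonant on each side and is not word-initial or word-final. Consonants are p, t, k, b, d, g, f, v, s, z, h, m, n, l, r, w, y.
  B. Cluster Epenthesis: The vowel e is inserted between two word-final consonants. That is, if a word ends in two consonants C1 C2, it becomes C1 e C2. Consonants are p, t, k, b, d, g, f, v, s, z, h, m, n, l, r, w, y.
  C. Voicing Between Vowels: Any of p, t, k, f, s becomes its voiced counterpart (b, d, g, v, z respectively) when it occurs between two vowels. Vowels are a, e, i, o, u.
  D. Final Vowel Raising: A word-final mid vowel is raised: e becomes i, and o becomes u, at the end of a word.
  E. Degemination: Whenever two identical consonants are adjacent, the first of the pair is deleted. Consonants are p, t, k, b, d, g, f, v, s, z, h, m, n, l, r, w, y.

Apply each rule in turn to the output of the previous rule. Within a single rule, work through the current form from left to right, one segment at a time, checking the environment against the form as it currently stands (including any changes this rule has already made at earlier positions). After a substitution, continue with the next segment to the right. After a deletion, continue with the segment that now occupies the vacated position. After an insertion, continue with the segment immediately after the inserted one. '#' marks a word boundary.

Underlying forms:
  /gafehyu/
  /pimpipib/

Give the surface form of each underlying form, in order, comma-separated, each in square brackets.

[gavehyu], [pmpeb]

/gafehyu/:
  A Medial Vowel Deletion: no change — [gafehyu]
  B Cluster Epenthesis: no change — [gafehyu]
  C Voicing Between Vowels: [gafehyu] → [gavehyu]
  D Final Vowel Raising: no change — [gavehyu]
  E Degemination: no change — [gavehyu]
/pimpipib/:
  A Medial Vowel Deletion: [pimpipib] → [pmppb]
  B Cluster Epenthesis: [pmppb] → [pmppeb]
  C Voicing Between Vowels: no change — [pmppeb]
  D Final Vowel Raising: no change — [pmppeb]
  E Degemination: [pmppeb] → [pmpeb]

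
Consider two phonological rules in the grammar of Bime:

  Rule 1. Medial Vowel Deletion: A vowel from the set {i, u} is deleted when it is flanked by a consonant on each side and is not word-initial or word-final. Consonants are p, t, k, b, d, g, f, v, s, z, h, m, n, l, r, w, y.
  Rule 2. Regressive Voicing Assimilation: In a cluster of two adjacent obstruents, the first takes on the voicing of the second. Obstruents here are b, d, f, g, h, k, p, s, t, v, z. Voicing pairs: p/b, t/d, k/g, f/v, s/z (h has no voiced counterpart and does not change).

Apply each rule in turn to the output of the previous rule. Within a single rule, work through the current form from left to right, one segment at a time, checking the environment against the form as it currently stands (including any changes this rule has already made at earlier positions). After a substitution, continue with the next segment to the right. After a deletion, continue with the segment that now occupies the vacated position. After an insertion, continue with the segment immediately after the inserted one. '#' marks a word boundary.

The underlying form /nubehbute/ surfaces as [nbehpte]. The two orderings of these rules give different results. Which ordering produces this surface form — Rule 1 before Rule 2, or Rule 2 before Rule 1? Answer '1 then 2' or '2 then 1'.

Order 1 then 2:
  1 Medial Vowel Deletion: [nubehbute] → [nbehbte]
  2 Regressive Voicing Assimilation: [nbehbte] → [nbehpte]
  result: [nbehpte]
Order 2 then 1:
  2 Regressive Voicing Assimilation: no change — [nubehbute]
  1 Medial Vowel Deletion: [nubehbute] → [nbehbte]
  result: [nbehbte]

1 then 2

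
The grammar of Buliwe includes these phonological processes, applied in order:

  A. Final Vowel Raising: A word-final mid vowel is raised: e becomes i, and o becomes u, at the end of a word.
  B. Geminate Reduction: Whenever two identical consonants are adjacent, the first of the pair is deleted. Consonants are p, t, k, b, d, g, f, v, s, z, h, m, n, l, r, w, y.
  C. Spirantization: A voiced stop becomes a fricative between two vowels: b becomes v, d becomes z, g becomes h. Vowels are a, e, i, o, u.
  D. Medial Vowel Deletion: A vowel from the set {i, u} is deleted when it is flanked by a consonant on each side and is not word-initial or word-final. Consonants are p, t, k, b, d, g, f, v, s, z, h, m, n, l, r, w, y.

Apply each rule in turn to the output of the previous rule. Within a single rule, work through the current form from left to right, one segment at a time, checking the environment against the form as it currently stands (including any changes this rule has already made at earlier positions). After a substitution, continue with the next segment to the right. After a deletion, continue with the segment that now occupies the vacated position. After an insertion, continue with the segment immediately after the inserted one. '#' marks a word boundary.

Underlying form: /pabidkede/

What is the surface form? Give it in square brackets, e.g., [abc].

[pavdkezi]

A Final Vowel Raising: [pabidkede] → [pabidkedi]
B Geminate Reduction: no change — [pabidkedi]
C Spirantization: [pabidkedi] → [pavidkezi]
D Medial Vowel Deletion: [pavidkezi] → [pavdkezi]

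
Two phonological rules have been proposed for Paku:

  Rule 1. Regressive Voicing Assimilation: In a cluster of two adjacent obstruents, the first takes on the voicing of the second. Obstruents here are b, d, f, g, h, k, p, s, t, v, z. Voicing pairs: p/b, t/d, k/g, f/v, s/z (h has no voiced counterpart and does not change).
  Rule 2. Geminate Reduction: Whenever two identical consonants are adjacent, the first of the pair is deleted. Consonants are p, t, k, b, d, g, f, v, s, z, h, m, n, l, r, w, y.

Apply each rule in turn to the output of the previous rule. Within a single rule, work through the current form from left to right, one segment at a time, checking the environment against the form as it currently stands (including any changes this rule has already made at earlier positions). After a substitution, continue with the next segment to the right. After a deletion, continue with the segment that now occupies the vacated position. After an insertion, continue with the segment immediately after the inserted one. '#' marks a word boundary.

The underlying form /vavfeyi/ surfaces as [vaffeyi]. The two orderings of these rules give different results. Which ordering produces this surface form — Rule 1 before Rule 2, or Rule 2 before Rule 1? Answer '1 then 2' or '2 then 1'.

Order 1 then 2:
  1 Regressive Voicing Assimilation: [vavfeyi] → [vaffeyi]
  2 Geminate Reduction: [vaffeyi] → [vafeyi]
  result: [vafeyi]
Order 2 then 1:
  2 Geminate Reduction: no change — [vavfeyi]
  1 Regressive Voicing Assimilation: [vavfeyi] → [vaffeyi]
  result: [vaffeyi]

2 then 1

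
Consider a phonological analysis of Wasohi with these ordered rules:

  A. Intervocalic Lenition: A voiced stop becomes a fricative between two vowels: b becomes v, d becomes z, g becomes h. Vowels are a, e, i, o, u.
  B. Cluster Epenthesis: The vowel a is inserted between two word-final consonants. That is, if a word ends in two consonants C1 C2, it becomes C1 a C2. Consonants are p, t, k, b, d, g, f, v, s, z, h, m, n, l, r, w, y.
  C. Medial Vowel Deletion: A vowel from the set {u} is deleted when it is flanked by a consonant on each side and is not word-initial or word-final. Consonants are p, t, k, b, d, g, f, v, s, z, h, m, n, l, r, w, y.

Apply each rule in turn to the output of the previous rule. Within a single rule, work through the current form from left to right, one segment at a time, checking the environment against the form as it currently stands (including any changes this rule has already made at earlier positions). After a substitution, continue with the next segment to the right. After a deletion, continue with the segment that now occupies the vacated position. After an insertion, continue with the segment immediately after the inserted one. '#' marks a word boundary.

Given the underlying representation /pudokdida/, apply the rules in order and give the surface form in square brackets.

A Intervocalic Lenition: [pudokdida] → [puzokdiza]
B Cluster Epenthesis: no change — [puzokdiza]
C Medial Vowel Deletion: [puzokdiza] → [pzokdiza]

[pzokdiza]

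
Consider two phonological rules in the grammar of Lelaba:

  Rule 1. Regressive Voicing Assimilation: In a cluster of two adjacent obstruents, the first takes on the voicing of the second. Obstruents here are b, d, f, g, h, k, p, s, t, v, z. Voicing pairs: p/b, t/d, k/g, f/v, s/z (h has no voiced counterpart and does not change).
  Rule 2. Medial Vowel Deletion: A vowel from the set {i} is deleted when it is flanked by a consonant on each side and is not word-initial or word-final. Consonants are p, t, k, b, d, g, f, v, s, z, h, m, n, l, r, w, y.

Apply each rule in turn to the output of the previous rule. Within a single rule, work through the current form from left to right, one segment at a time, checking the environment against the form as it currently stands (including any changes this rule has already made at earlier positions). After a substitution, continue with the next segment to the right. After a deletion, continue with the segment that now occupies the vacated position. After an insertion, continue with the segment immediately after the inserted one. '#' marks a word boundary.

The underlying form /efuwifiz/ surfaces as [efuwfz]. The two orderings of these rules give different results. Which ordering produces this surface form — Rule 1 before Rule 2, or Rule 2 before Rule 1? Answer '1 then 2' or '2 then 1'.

Order 1 then 2:
  1 Regressive Voicing Assimilation: no change — [efuwifiz]
  2 Medial Vowel Deletion: [efuwifiz] → [efuwfz]
  result: [efuwfz]
Order 2 then 1:
  2 Medial Vowel Deletion: [efuwifiz] → [efuwfz]
  1 Regressive Voicing Assimilation: [efuwfz] → [efuwvz]
  result: [efuwvz]

1 then 2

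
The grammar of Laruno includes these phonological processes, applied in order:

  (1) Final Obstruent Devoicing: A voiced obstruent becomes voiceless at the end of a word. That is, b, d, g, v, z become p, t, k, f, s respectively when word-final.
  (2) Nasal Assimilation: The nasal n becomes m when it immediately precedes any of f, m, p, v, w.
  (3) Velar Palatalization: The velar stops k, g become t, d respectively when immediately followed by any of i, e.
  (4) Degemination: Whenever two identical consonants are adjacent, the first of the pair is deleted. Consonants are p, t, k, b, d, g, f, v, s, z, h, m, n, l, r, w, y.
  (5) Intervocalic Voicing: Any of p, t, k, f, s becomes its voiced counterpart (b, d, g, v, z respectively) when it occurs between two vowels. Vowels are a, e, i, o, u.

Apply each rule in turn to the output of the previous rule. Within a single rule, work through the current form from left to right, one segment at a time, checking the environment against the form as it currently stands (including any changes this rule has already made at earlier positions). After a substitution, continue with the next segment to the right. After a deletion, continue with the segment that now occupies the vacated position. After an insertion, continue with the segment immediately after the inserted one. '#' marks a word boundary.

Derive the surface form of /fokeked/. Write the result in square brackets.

[fodedet]

(1) Final Obstruent Devoicing: [fokeked] → [fokeket]
(2) Nasal Assimilation: no change — [fokeket]
(3) Velar Palatalization: [fokeket] → [fotetet]
(4) Degemination: no change — [fotetet]
(5) Intervocalic Voicing: [fotetet] → [fodedet]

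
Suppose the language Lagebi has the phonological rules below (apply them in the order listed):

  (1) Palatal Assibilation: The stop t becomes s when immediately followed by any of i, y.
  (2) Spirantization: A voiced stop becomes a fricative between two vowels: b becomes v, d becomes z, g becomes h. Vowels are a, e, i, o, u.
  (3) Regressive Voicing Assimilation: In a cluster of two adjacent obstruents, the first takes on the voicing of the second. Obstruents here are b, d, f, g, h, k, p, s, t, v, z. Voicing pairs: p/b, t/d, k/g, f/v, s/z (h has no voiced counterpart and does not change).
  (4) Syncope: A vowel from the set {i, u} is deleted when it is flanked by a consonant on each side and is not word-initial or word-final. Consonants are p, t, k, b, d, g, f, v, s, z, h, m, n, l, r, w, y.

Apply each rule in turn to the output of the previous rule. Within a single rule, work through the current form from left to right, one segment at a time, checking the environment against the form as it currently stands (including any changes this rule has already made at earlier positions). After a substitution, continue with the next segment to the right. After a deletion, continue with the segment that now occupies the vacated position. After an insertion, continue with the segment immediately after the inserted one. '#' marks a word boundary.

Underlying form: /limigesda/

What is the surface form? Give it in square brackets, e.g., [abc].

[lmhezda]

(1) Palatal Assibilation: no change — [limigesda]
(2) Spirantization: [limigesda] → [limihesda]
(3) Regressive Voicing Assimilation: [limihesda] → [limihezda]
(4) Syncope: [limihezda] → [lmhezda]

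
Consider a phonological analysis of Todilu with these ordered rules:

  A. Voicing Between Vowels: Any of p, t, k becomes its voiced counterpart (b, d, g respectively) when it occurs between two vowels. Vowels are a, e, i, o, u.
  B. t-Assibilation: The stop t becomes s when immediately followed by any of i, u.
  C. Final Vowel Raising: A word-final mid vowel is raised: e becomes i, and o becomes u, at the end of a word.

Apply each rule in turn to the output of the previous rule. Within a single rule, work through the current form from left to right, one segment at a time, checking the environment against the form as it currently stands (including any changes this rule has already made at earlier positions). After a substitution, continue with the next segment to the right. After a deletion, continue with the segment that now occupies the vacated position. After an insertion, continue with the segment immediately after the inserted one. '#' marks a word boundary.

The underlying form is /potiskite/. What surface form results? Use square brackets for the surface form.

A Voicing Between Vowels: [potiskite] → [podiskide]
B t-Assibilation: no change — [podiskide]
C Final Vowel Raising: [podiskide] → [podiskidi]

[podiskidi]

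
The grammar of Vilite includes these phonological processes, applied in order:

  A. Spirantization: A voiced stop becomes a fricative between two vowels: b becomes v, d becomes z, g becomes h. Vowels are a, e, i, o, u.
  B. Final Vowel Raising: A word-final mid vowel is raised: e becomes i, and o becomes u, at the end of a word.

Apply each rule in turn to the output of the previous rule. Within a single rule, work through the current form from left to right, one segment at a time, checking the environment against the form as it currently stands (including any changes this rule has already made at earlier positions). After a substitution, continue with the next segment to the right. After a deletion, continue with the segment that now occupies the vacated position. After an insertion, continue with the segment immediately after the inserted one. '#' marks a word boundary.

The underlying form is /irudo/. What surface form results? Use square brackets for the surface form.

A Spirantization: [irudo] → [iruzo]
B Final Vowel Raising: [iruzo] → [iruzu]

[iruzu]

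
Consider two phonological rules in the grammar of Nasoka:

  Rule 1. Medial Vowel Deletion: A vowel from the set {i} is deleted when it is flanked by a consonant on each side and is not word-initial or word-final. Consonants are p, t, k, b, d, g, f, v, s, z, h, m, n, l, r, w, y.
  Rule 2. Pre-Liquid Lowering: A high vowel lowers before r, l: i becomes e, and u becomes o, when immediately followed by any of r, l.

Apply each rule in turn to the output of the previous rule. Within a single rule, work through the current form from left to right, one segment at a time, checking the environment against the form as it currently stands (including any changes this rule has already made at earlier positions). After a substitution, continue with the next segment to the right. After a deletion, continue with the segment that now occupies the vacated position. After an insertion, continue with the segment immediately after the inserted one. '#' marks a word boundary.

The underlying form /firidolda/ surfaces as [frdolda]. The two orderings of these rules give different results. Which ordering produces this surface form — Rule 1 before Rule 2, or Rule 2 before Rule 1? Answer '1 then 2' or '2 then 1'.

1 then 2

Order 1 then 2:
  1 Medial Vowel Deletion: [firidolda] → [frdolda]
  2 Pre-Liquid Lowering: no change — [frdolda]
  result: [frdolda]
Order 2 then 1:
  2 Pre-Liquid Lowering: [firidolda] → [feridolda]
  1 Medial Vowel Deletion: [feridolda] → [ferdolda]
  result: [ferdolda]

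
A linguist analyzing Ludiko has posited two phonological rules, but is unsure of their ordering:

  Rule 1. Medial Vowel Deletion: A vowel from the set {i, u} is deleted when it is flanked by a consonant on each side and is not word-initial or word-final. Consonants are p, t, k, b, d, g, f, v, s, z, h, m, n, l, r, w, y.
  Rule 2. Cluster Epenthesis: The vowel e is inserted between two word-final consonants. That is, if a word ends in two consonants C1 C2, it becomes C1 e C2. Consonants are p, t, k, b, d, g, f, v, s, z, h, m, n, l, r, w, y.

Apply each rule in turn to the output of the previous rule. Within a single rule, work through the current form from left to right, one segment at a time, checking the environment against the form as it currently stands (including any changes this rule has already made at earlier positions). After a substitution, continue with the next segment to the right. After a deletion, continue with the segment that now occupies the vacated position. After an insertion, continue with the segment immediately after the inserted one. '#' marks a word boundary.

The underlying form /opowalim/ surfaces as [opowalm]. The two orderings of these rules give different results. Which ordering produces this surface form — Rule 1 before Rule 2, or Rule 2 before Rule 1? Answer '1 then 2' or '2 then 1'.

2 then 1

Order 1 then 2:
  1 Medial Vowel Deletion: [opowalim] → [opowalm]
  2 Cluster Epenthesis: [opowalm] → [opowalem]
  result: [opowalem]
Order 2 then 1:
  2 Cluster Epenthesis: no change — [opowalim]
  1 Medial Vowel Deletion: [opowalim] → [opowalm]
  result: [opowalm]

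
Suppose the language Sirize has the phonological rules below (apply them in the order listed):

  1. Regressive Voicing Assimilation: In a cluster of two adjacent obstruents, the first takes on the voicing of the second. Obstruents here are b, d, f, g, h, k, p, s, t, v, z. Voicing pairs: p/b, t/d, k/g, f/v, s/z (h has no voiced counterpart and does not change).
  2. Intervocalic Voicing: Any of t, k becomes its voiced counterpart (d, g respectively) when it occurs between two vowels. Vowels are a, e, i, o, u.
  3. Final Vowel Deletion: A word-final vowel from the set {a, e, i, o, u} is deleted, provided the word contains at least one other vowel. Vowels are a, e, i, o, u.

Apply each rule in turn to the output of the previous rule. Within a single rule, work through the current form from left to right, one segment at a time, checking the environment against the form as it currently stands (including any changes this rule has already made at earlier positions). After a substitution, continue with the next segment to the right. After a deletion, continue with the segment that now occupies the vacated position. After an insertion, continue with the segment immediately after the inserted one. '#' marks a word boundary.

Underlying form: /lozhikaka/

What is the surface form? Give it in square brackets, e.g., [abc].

[loshigag]

1 Regressive Voicing Assimilation: [lozhikaka] → [loshikaka]
2 Intervocalic Voicing: [loshikaka] → [loshigaga]
3 Final Vowel Deletion: [loshigaga] → [loshigag]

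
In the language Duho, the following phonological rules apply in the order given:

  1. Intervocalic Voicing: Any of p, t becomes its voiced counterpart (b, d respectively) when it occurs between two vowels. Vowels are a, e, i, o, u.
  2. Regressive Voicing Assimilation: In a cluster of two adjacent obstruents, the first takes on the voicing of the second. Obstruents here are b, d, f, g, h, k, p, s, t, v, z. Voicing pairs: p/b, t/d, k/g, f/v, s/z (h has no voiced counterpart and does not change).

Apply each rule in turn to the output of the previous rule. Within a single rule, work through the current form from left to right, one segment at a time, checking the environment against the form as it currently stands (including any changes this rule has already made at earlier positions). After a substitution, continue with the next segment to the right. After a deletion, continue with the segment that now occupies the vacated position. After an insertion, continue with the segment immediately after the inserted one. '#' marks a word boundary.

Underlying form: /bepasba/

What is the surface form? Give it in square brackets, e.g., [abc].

1 Intervocalic Voicing: [bepasba] → [bebasba]
2 Regressive Voicing Assimilation: [bebasba] → [bebazba]

[bebazba]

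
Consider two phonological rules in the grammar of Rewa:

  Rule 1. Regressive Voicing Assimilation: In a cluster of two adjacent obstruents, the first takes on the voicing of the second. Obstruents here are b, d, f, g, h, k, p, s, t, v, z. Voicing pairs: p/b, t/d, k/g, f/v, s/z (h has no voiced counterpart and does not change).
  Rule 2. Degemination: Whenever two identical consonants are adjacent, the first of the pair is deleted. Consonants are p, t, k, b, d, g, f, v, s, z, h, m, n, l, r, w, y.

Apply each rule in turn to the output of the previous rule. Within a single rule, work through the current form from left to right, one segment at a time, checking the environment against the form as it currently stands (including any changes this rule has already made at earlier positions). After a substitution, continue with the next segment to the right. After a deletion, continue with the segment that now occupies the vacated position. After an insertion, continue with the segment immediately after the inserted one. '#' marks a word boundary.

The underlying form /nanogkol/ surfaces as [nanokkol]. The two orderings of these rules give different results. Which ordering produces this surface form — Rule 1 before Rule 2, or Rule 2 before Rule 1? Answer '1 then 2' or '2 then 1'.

Order 1 then 2:
  1 Regressive Voicing Assimilation: [nanogkol] → [nanokkol]
  2 Degemination: [nanokkol] → [nanokol]
  result: [nanokol]
Order 2 then 1:
  2 Degemination: no change — [nanogkol]
  1 Regressive Voicing Assimilation: [nanogkol] → [nanokkol]
  result: [nanokkol]

2 then 1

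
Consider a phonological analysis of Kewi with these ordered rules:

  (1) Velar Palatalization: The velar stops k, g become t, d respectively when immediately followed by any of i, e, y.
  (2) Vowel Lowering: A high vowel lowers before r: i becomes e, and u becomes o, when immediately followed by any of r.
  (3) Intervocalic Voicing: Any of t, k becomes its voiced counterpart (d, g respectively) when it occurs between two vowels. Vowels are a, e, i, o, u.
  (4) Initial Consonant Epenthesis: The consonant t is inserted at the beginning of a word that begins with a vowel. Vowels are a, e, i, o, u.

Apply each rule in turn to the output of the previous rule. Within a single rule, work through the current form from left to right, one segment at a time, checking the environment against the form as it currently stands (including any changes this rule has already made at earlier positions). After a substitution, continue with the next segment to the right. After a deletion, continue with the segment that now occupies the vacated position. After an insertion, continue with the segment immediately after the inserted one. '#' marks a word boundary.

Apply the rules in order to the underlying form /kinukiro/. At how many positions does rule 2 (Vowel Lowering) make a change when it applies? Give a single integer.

(1) Velar Palatalization: [kinukiro] → [tinutiro]
(2) Vowel Lowering: [tinutiro] → [tinutero]
(3) Intervocalic Voicing: [tinutero] → [tinudero]
(4) Initial Consonant Epenthesis: no change — [tinudero]
Rule 2 changed 1 position(s).

1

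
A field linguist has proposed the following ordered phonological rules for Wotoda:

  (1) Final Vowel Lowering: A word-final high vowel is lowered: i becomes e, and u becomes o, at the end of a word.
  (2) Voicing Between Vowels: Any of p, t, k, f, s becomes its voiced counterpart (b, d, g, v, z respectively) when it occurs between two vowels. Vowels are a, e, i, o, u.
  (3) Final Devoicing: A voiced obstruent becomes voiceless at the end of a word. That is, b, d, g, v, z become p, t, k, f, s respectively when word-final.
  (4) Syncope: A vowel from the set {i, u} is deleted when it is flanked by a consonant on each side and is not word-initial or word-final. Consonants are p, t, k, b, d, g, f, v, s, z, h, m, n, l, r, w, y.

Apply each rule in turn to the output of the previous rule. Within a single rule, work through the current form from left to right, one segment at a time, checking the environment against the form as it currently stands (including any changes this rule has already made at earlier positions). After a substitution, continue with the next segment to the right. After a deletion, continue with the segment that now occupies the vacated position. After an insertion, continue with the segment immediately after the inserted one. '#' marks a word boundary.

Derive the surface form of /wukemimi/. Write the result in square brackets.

(1) Final Vowel Lowering: [wukemimi] → [wukemime]
(2) Voicing Between Vowels: [wukemime] → [wugemime]
(3) Final Devoicing: no change — [wugemime]
(4) Syncope: [wugemime] → [wgemme]

[wgemme]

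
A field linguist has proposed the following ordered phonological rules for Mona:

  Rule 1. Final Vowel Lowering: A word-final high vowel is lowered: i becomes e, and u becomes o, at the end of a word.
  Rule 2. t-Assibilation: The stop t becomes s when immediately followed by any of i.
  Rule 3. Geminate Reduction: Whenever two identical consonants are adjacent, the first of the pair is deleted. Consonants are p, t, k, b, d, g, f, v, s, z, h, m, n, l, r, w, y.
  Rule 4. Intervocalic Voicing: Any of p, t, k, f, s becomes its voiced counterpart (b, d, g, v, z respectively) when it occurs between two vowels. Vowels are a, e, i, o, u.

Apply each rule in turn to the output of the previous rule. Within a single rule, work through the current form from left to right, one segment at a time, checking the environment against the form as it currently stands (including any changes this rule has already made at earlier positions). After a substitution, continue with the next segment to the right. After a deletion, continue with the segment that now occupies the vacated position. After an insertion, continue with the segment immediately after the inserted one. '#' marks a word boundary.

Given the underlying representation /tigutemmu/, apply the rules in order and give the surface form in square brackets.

[sigudemo]

Rule 1 Final Vowel Lowering: [tigutemmu] → [tigutemmo]
Rule 2 t-Assibilation: [tigutemmo] → [sigutemmo]
Rule 3 Geminate Reduction: [sigutemmo] → [sigutemo]
Rule 4 Intervocalic Voicing: [sigutemo] → [sigudemo]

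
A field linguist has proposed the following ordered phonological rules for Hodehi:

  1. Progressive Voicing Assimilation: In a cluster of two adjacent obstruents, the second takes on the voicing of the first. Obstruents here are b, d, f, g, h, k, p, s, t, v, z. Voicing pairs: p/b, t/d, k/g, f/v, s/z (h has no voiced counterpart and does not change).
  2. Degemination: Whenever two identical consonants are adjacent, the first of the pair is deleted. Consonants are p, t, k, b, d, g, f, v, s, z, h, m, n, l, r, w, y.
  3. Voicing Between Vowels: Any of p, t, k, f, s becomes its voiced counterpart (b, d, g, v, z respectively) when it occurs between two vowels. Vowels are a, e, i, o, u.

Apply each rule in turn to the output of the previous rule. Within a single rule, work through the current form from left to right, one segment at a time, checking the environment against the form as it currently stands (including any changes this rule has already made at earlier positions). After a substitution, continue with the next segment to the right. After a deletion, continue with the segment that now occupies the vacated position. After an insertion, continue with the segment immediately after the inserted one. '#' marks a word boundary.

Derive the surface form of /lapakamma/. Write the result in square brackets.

[labagama]

1 Progressive Voicing Assimilation: no change — [lapakamma]
2 Degemination: [lapakamma] → [lapakama]
3 Voicing Between Vowels: [lapakama] → [labagama]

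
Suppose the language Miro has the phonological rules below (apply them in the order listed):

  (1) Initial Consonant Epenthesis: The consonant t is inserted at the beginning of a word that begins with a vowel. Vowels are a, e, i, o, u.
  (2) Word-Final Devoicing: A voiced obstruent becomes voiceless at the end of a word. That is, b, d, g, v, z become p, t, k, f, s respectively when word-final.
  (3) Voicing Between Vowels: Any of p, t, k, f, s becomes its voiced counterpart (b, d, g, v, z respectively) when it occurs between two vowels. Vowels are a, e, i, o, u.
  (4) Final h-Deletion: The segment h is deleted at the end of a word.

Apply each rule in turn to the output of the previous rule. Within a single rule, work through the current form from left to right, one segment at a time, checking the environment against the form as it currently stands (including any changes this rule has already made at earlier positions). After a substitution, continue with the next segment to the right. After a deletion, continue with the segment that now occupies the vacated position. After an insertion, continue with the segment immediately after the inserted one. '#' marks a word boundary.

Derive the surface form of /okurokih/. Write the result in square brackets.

(1) Initial Consonant Epenthesis: [okurokih] → [tokurokih]
(2) Word-Final Devoicing: no change — [tokurokih]
(3) Voicing Between Vowels: [tokurokih] → [togurogih]
(4) Final h-Deletion: [togurogih] → [togurogi]

[togurogi]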